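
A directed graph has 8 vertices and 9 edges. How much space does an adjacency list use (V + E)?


Adjacency list: one list head per vertex + one entry per edge
Vertex heads: 8
Edge entries: 9
Total = 8 + 9 = 17


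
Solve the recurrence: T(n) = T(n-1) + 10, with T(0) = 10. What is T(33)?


Unrolling the recurrence:
T(33) = T(32) + 10
       = T(31) + 10 + 10
       = T(30) + 10*3
       ...
       = T(0) + 10*33
       = 10 + 330 = 340


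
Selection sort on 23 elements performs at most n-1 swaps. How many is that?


Each of the 22 passes places one element in its final position.
Pass 1: swap minimum into position 0
Pass 2: swap minimum of remaining into position 1
...
Pass 22: last two elements, one swap
Maximum swaps = 23 - 1 = 22


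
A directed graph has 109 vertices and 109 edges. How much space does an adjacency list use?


Adjacency list: one list head per vertex + one entry per edge
Vertex heads: 109
Edge entries: 109
Total = 109 + 109 = 218


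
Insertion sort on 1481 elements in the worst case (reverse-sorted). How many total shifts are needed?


In the worst case (reverse-sorted), each element shifts past all previous:
  Element 1: 1 shifts
  Element 2: 2 shifts
  Element 3: 3 shifts
  Element 4: 4 shifts
  Element 5: 5 shifts
  ...
  Element 1480: 1480 shifts
Total = 1 + 2 + ... + 1480
= 1481*(1481-1)/2 = 1095940


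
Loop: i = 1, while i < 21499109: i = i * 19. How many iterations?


i multiplies by 19 each step:
i = 1 -> 19 -> 361 -> 6859 -> 130321 -> 2476099 -> 47045881 (stop)
Iterations = ceil(log_19(21499109)) = 6


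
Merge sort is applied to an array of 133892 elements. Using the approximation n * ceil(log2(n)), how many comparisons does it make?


Merge sort divides the array into halves recursively.
Number of levels = ceil(log2(133892)) = 18
At each level, approximately n = 133892 comparisons are needed for merging.
Total comparisons ~ n * ceil(log2(n)) = 133892 * 18 = 2410056


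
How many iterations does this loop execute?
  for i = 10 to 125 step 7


The loop variable i takes values starting at 10 and increments by 7 each iteration.
Sequence: i = 10, 17, 24, 31, 38, 45, 52, 59, 66, ...
The upper bound 125 is inclusive, so the count is floor((last - first) / step) + 1:
floor((125 - 10) / 7) + 1 = floor(115/7) + 1 = 16 + 1 = 17


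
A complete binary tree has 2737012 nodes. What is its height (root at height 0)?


In a complete binary tree, level k holds nodes 2^k .. 2^(k+1)-1 (1-indexed).
Height = floor(log2(n)) = floor(log2(2737012)) = 21
Check: 2^21 = 2097152 <= 2737012 < 4194304 = 2^22


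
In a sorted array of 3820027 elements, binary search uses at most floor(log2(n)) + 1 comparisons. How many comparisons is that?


Halving sequence: 3820027 -> 1910013 -> 955006 -> 477503 -> 238751 -> 119375 -> 59687 -> 29843 -> 14921 -> 7460 -> 3730 -> 1865 -> 932 -> 466 -> 233 -> 116 -> 58 -> 29 -> 14 -> 7 -> 3 -> 1
Number of halvings = 21
Max comparisons = 21 + 1 = 22


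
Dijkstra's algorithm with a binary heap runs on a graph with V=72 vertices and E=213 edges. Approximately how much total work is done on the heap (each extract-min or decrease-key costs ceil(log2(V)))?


Dijkstra with a binary heap: each vertex is extracted once, each edge may relax once.
Each heap operation costs O(log V).
V + E = 72 + 213 = 285
ceil(log2(72)) = 7 (since 2^6 = 64 < 72 <= 128 = 2^7)
Total heap work = (V+E) * ceil(log2(V)) = 285 * 7 = 1995


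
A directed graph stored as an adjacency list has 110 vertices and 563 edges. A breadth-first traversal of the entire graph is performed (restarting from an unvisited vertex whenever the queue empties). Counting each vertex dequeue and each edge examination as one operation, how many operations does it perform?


A full BFS traversal dequeues each vertex once and examines each edge once.
Vertex visits: 110
Edge visits: 563
V + E = 110 + 563 = 673


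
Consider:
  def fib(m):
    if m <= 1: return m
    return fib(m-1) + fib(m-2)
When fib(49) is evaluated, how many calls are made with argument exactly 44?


Let N(m) = number of times fib(m) is called while evaluating fib(49).
N(49) = 1 (the initial call).
N(48) = 1 (only fib(49) calls it).
For 1 <= m <= 47: fib(m) is called by fib(m+1) and fib(m+2), so
  N(m) = N(m+1) + N(m+2).
fib(0) is called only by fib(2), so N(0) = N(2).
Walk down from m=49:
  N(49)=1, N(48)=1, N(47)=2, N(46)=3, N(45)=5, N(44)=8
N(44) = 8


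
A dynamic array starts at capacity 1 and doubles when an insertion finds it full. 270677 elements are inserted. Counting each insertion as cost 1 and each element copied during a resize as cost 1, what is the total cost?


n = 270677
Insertion costs: 270677
Resizes copy 1, 2, 4, ... up to the largest power of 2 that is <= n-1 = 270676, i.e. 262144.
Copy costs = 1 + 2 + 4 + 8 + 16 + 32 + 64 + 128 + 256 + 512 + 1024 + 2048 + 4096 + 8192 + 16384 + 32768 + 65536 + 131072 + 262144 = 524287
Total = 270677 + 524287 = 794964


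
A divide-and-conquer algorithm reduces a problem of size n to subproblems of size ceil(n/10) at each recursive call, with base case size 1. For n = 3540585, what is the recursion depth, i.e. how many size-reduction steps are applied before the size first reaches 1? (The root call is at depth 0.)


Each step divides the size by 10 (rounding up); after k steps the size is ceil(n/10^k), which equals 1 exactly when 10^k >= n.
So the depth is the smallest k with 10^k >= 3540585, i.e. ceil(log_10(3540585)).
10^6 = 1000000 < 3540585 <= 10000000 = 10^7
Recursion depth = 7


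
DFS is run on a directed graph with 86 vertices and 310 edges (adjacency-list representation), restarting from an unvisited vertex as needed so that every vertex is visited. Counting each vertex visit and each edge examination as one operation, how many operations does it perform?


A full DFS traversal processes each vertex exactly once (push/pop on stack).
Each directed edge is examined once.
V = 86, E = 310
V + E = 396


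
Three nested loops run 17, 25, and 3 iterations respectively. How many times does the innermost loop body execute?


Loop 1 (outermost): 17 iterations
Loop 2 (middle): 25 iterations per outer
Loop 3 (innermost): 3 iterations per middle
Total = 17 * 25 * 3 = 1275


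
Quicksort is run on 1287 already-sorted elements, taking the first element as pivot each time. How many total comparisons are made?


Sum of comparisons per partition:
1286 + 1285 + ... + 1 + 0
= 1287 * (1287 - 1) / 2
= 1287 * 1286 / 2
= 827541


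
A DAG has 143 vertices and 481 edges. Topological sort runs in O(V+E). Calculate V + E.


V = 143 (vertex processing)
E = 481 (edge processing)
V + E = 143 + 481 = 624


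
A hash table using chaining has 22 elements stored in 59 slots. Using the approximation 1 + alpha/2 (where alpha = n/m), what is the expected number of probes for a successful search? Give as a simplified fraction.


Load factor alpha = n/m = 22/59
Expected probes = 1 + alpha/2 = 1 + 22/(2*59)
= 1 + 22/118
= 118/118 + 22/118
= 140/118
Simplify: 70/59


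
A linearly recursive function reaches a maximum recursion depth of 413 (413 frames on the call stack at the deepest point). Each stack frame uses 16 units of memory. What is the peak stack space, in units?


Maximum recursion depth = 413 frames
Memory per frame = 16 units
Total stack space = depth * frame_size
= 413 * 16 = 6608


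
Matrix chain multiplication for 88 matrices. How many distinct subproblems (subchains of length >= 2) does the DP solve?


Subproblems are indexed by (i, j) where i < j.
Number of such pairs = n*(n-1)/2
= 88 * 87 / 2
= 3828


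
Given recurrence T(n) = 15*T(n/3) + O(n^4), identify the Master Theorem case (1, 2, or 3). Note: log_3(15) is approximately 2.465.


Master Theorem parameters: a=15, b=3, c=4
log_b(a) = 2.465
Compare b^c with a: 3^4 = 81 > 15, so c > log_b(a).
Comparing c=4 vs log_b(a)=2.465:
4 > 2.465 => Case 3
Result: T(n) = O(n^4)
Master Theorem case = 3


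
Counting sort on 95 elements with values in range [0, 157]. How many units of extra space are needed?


Output array size: 95 (to store sorted result)
Count array size: 158 (one slot per possible value, range 0 to 157)
Total extra space = 95 + 158 = 253


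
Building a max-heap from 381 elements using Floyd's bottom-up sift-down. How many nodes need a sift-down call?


In a heap of 381 elements (0-indexed array):
  Last element index: 380
  Parent of last element: floor((380 - 1) / 2) = 189
  Internal nodes: indices 0 to 189
  Count = floor(381/2) = 190


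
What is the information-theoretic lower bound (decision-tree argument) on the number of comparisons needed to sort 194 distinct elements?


A binary decision tree of height h has at most 2^h leaves and needs at least n! of them, so h >= ceil(log2(n!)).
194! is far too large to multiply out, so use Stirling's series:
  ln(n!) ~ n ln n - n + (1/2) ln(2 pi n) + 1/(12n)  (error below 1/(360 n^3), negligible here)
  ln(194) = 5.2678582
  n ln n = 194 * 5.2678582 = 1021.9645
  (1/2) ln(2 pi * 194) = (1/2) ln(1218.9379) = 3.5529
  1/(12*194) = 0.0004
  ln(194!) ~ 1021.9645 - 194 + 3.5529 + 0.0004 = 831.5178
Convert to base 2: log2(194!) = 831.5178 / ln 2 = 831.5178 / 0.69314718 = 1199.6266
ceil(1199.6266) = 1200


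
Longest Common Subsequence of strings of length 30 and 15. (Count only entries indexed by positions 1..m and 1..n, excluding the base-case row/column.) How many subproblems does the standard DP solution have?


DP table indexed by positions in both strings.
First string: 30 positions
Second string: 15 positions
Total = 30 * 15 = 450


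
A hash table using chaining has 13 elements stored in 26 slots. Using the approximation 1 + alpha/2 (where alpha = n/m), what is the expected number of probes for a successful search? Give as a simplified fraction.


Load factor alpha = n/m = 13/26
Expected probes = 1 + alpha/2 = 1 + 13/(2*26)
= 1 + 13/52
= 52/52 + 13/52
= 65/52
Simplify: 5/4


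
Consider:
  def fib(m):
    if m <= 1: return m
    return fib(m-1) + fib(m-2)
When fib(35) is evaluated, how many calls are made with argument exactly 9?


Let N(m) = number of times fib(m) is called while evaluating fib(35).
N(35) = 1 (the initial call).
N(34) = 1 (only fib(35) calls it).
For 1 <= m <= 33: fib(m) is called by fib(m+1) and fib(m+2), so
  N(m) = N(m+1) + N(m+2).
fib(0) is called only by fib(2), so N(0) = N(2).
Walk down from m=35:
  N(35)=1, N(34)=1, N(33)=2, N(32)=3, N(31)=5, N(30)=8, N(29)=13, N(28)=21, N(27)=34, N(26)=55, N(25)=89, N(24)=144, N(23)=233, N(22)=377, N(21)=610, N(20)=987, N(19)=1597, N(18)=2584, N(17)=4181, N(16)=6765, N(15)=10946, N(14)=17711, N(13)=28657, N(12)=46368, N(11)=75025, N(10)=121393, N(9)=196418
N(9) = 196418


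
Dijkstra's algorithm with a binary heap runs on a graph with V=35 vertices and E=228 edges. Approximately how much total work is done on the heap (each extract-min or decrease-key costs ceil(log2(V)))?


Dijkstra with a binary heap: each vertex is extracted once, each edge may relax once.
Each heap operation costs O(log V).
V + E = 35 + 228 = 263
ceil(log2(35)) = 6 (since 2^5 = 32 < 35 <= 64 = 2^6)
Total heap work = (V+E) * ceil(log2(V)) = 263 * 6 = 1578


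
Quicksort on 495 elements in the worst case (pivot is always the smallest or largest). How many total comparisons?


In the worst case, each partition step picks the worst pivot:
  Partition 1: 494 comparisons (n-1 elements to compare)
  Partition 2: 493 comparisons
  Partition 3: 492 comparisons
  Partition 4: 491 comparisons
  Partition 5: 490 comparisons
  ...
  Last partition: 0 comparisons
Total = (n-1) + (n-2) + ... + 1 + 0 = n*(n-1)/2
= 495*494/2 = 122265


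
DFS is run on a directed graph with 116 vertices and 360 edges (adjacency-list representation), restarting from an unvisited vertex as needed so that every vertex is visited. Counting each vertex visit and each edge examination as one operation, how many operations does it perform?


A full DFS traversal processes each vertex exactly once (push/pop on stack).
Each directed edge is examined once.
V = 116, E = 360
V + E = 476


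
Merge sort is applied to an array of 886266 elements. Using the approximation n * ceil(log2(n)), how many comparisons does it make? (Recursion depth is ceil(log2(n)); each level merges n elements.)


Merge sort divides the array into halves recursively.
Number of levels = ceil(log2(886266)) = 20
At each level, approximately n = 886266 comparisons are needed for merging.
Total comparisons ~ n * ceil(log2(n)) = 886266 * 20 = 17725320


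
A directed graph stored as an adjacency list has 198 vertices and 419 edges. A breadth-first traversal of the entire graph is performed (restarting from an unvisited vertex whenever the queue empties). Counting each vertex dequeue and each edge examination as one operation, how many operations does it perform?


A full BFS traversal dequeues each vertex once and examines each edge once.
Vertex visits: 198
Edge visits: 419
V + E = 198 + 419 = 617


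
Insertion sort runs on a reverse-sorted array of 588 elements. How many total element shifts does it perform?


Sum of shifts = 1 + 2 + 3 + ... + 587
= 588 * 587 / 2
= 345156 / 2
= 172578


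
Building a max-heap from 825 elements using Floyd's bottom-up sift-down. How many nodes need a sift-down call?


In a heap of 825 elements (0-indexed array):
  Last element index: 824
  Parent of last element: floor((824 - 1) / 2) = 411
  Internal nodes: indices 0 to 411
  Count = floor(825/2) = 412


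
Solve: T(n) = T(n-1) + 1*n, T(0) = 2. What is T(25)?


Expanding the recurrence:
T(25) = T(24) + 1*25
       = T(23) + 1*24 + 1*25
       ...
       = T(0) + 1*(1 + 2 + ... + 25)
       = 2 + 1 * 25*26/2
       = 2 + 1 * 325
       = 2 + 325 = 327


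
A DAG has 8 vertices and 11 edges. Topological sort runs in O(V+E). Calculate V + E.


V = 8 (vertex processing)
E = 11 (edge processing)
V + E = 8 + 11 = 19


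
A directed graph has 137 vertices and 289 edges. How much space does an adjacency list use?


Adjacency list: one list head per vertex + one entry per edge
Vertex heads: 137
Edge entries: 289
Total = 137 + 289 = 426


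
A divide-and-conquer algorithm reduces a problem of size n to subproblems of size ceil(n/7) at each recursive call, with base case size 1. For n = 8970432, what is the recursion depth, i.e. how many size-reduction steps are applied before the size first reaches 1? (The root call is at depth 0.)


Each step divides the size by 7 (rounding up); after k steps the size is ceil(n/7^k), which equals 1 exactly when 7^k >= n.
So the depth is the smallest k with 7^k >= 8970432, i.e. ceil(log_7(8970432)).
7^8 = 5764801 < 8970432 <= 40353607 = 7^9
Recursion depth = 9


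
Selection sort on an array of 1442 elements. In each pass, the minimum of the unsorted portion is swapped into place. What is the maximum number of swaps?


Selection sort performs one swap per pass:
  Pass 1: find min in positions 0 to 1441, swap with position 0
  Pass 2: find min in positions 1 to 1441, swap with position 1
  Pass 3: find min in positions 2 to 1441, swap with position 2
  Pass 4: find min in positions 3 to 1441, swap with position 3
  Pass 5: find min in positions 4 to 1441, swap with position 4
  ... (1436 more passes)
Total passes (and swaps) = n - 1 = 1442 - 1 = 1441


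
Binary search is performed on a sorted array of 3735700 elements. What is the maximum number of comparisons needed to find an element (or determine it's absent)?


Binary search halves the search space each comparison:
  Step 1: search space = 3735700 -> 1867850
  Step 2: search space = 1867850 -> 933925
  Step 3: search space = 933925 -> 466962
  Step 4: search space = 466962 -> 233481
  Step 5: search space = 233481 -> 116740
  Step 6: search space = 116740 -> 58370
  Step 7: search space = 58370 -> 29185
  Step 8: search space = 29185 -> 14592
  Step 9: search space = 14592 -> 7296
  Step 10: search space = 7296 -> 3648
  Step 11: search space = 3648 -> 1824
  Step 12: search space = 1824 -> 912
  Step 13: search space = 912 -> 456
  Step 14: search space = 456 -> 228
  Step 15: search space = 228 -> 114
  Step 16: search space = 114 -> 57
  Step 17: search space = 57 -> 28
  Step 18: search space = 28 -> 14
  Step 19: search space = 14 -> 7
  Step 20: search space = 7 -> 3
  Step 21: search space = 3 -> 1
  Step 22: search space = 1 (final check)
Maximum comparisons = floor(log2(3735700)) + 1 = 21 + 1 = 22


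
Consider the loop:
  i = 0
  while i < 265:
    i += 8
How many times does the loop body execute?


Starting at i = 0, each iteration adds 8.
Iterations until i >= 265:
  Iteration 1: i = 0 -> i = 8
  Iteration 2: i = 8 -> i = 16
  Iteration 3: i = 16 -> i = 24
  Iteration 4: i = 24 -> i = 32
  Iteration 5: i = 32 -> i = 40
  Iteration 6: i = 40 -> i = 48
  Iteration 7: i = 48 -> i = 56
  Iteration 8: i = 56 -> i = 64
  ... continuing ...
Total iterations = ceil(265/8) = 34


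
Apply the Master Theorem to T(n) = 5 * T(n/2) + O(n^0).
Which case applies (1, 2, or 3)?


The Master Theorem: T(n) = a*T(n/b) + O(n^c)
  a = 5, b = 2, c = 0
log_b(a) = log_2(5) ~ 2.322
Compare b^c with a: 2^0 = 1 < 5, so c < log_b(a).
Since c < log_b(a), Case 1 applies.
T(n) = O(n^(log_2 5)) ~ O(n^2.322)
Master Theorem case = 1


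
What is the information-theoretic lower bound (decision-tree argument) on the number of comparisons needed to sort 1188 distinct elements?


A binary decision tree of height h has at most 2^h leaves and needs at least n! of them, so h >= ceil(log2(n!)).
1188! is far too large to multiply out, so use Stirling's series:
  ln(n!) ~ n ln n - n + (1/2) ln(2 pi n) + 1/(12n)  (error below 1/(360 n^3), negligible here)
  ln(1188) = 7.0800265
  n ln n = 1188 * 7.0800265 = 8411.0715
  (1/2) ln(2 pi * 1188) = (1/2) ln(7464.4241) = 4.4590
  1/(12*1188) = 0.0001
  ln(1188!) ~ 8411.0715 - 1188 + 4.4590 + 0.0001 = 7227.5306
Convert to base 2: log2(1188!) = 7227.5306 / ln 2 = 7227.5306 / 0.69314718 = 10427.1226
ceil(10427.1226) = 10428


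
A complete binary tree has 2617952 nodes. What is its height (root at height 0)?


In a complete binary tree, level k holds nodes 2^k .. 2^(k+1)-1 (1-indexed).
Height = floor(log2(n)) = floor(log2(2617952)) = 21
Check: 2^21 = 2097152 <= 2617952 < 4194304 = 2^22


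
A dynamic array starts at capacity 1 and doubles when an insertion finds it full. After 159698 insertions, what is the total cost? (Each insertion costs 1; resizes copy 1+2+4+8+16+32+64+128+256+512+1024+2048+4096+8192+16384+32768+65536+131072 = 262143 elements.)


Insertion cost: 159698 (one per element)
Resizes occur just before inserting elements 2, 3, 5, 9, ...
Elements copied at each resize: 1 + 2 + 4 + 8 + 16 + 32 + 64 + 128 + 256 + 512 + 1024 + 2048 + 4096 + 8192 + 16384 + 32768 + 65536 + 131072
Sum of copies = 262143 (geometric series: 2^k - 1)
Total = 159698 + 262143 = 421841


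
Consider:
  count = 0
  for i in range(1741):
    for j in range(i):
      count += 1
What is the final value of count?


For each i, the inner loop runs i times:
  i=0: inner runs 0 times
  i=1: inner runs 1 time
  i=2: inner runs 2 times
  i=3: inner runs 3 times
  i=4: inner runs 4 times
  i=5: inner runs 5 times
  i=6: inner runs 6 times
  i=7: inner runs 7 times
  ...
Total = 0 + 1 + 2 + ... + 1740 = 1741*(1741-1)/2 = 1514670


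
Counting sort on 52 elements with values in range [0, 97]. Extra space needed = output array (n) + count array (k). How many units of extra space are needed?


Output array size: 52 (to store sorted result)
Count array size: 98 (one slot per possible value, range 0 to 97)
Total extra space = 52 + 98 = 150


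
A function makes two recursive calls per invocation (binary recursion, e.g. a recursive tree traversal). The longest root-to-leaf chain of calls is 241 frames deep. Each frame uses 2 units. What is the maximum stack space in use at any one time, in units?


Binary recursion: the two calls run one after the other, so only one root-to-leaf chain of frames is on the stack at a time.
Maximum depth (longest chain) = 241 frames
Each frame = 2 units
Max stack space = 241 * 2 = 482


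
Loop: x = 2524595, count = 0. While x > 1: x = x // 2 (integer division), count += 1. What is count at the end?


The variable x halves each step:
x = 2524595 -> 1262297 -> 631148 -> 315574 -> 157787 -> 78893 -> 39446 -> 19723 -> 9861 -> 4930 -> 2465 -> 1232 -> 616 -> 308 -> 154 -> 77 -> 38 -> 19 -> 9 -> 4 -> 2 -> 1
Number of halvings = floor(log2(2524595)) = 21


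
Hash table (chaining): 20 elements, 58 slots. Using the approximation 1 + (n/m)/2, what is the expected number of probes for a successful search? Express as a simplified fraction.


Computing expected probes:
alpha = 20/58
= 1 + alpha/2
= 1 + 20/(2*58)
= (2*58 + 20) / (2*58)
= 136/116 = 34/29


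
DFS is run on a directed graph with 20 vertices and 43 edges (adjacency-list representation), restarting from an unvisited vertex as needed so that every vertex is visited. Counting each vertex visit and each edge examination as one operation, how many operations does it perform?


A full DFS traversal processes each vertex exactly once (push/pop on stack).
Each directed edge is examined once.
V = 20, E = 43
V + E = 63


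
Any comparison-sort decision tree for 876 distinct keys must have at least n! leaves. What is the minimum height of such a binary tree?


A binary decision tree of height h has at most 2^h leaves and needs at least n! of them, so h >= ceil(log2(n!)).
876! is far too large to multiply out, so use Stirling's series:
  ln(n!) ~ n ln n - n + (1/2) ln(2 pi n) + 1/(12n)  (error below 1/(360 n^3), negligible here)
  ln(876) = 6.7753661
  n ln n = 876 * 6.7753661 = 5935.2207
  (1/2) ln(2 pi * 876) = (1/2) ln(5504.0703) = 4.3066
  1/(12*876) = 0.0001
  ln(876!) ~ 5935.2207 - 876 + 4.3066 + 0.0001 = 5063.5274
Convert to base 2: log2(876!) = 5063.5274 / ln 2 = 5063.5274 / 0.69314718 = 7305.1259
ceil(7305.1259) = 7306


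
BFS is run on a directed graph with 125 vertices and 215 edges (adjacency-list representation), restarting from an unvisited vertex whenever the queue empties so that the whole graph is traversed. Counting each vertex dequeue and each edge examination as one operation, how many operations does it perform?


A full BFS traversal dequeues each vertex exactly once and examines each directed edge exactly once.
V = 125 (vertex processing cost)
E = 215 (edge examination cost)
Total operations proportional to V + E = 125 + 215 = 340


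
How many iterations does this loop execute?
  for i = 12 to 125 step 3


The loop variable i takes values starting at 12 and increments by 3 each iteration.
Sequence: i = 12, 15, 18, 21, 24, 27, 30, 33, 36, ...
The upper bound 125 is inclusive, so the count is floor((last - first) / step) + 1:
floor((125 - 12) / 3) + 1 = floor(113/3) + 1 = 37 + 1 = 38


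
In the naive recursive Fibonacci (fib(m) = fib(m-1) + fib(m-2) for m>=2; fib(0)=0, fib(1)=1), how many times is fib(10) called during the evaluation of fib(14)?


Let N(m) = number of times fib(m) is called while evaluating fib(14).
N(14) = 1 (the initial call).
N(13) = 1 (only fib(14) calls it).
For 1 <= m <= 12: fib(m) is called by fib(m+1) and fib(m+2), so
  N(m) = N(m+1) + N(m+2).
fib(0) is called only by fib(2), so N(0) = N(2).
Walk down from m=14:
  N(14)=1, N(13)=1, N(12)=2, N(11)=3, N(10)=5
N(10) = 5


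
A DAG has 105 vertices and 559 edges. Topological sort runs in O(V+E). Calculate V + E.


V = 105 (vertex processing)
E = 559 (edge processing)
V + E = 105 + 559 = 664


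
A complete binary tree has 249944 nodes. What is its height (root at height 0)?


In a complete binary tree, level k holds nodes 2^k .. 2^(k+1)-1 (1-indexed).
Height = floor(log2(n)) = floor(log2(249944)) = 17
Check: 2^17 = 131072 <= 249944 < 262144 = 2^18


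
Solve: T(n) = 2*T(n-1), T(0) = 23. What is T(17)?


Unrolling:
T(17) = 2*T(16) = 2^2*T(15) = ... = 2^17*T(0)
= 2^17 * 23
= 131072 * 23 = 3014656


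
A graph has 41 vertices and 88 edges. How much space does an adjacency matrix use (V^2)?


Adjacency matrix: V x V grid of entries
Space = V^2 = 41^2 = 41 * 41 = 1681


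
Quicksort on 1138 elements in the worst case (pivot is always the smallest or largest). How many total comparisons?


In the worst case, each partition step picks the worst pivot:
  Partition 1: 1137 comparisons (n-1 elements to compare)
  Partition 2: 1136 comparisons
  Partition 3: 1135 comparisons
  Partition 4: 1134 comparisons
  Partition 5: 1133 comparisons
  ...
  Last partition: 0 comparisons
Total = (n-1) + (n-2) + ... + 1 + 0 = n*(n-1)/2
= 1138*1137/2 = 646953


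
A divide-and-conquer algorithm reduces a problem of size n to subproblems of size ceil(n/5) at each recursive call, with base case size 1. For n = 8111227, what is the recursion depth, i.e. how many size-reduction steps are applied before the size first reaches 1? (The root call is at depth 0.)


Each step divides the size by 5 (rounding up); after k steps the size is ceil(n/5^k), which equals 1 exactly when 5^k >= n.
So the depth is the smallest k with 5^k >= 8111227, i.e. ceil(log_5(8111227)).
5^9 = 1953125 < 8111227 <= 9765625 = 5^10
Recursion depth = 10


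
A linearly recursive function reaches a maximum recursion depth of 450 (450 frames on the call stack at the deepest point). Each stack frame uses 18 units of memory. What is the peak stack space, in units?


Maximum recursion depth = 450 frames
Memory per frame = 18 units
Total stack space = depth * frame_size
= 450 * 18 = 8100


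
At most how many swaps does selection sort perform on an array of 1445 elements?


Each of the 1444 passes places one element in its final position.
Pass 1: swap minimum into position 0
Pass 2: swap minimum of remaining into position 1
...
Pass 1444: last two elements, one swap
Maximum swaps = 1445 - 1 = 1444


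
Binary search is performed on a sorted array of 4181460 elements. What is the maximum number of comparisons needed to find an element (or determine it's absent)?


Binary search halves the search space each comparison:
  Step 1: search space = 4181460 -> 2090730
  Step 2: search space = 2090730 -> 1045365
  Step 3: search space = 1045365 -> 522682
  Step 4: search space = 522682 -> 261341
  Step 5: search space = 261341 -> 130670
  Step 6: search space = 130670 -> 65335
  Step 7: search space = 65335 -> 32667
  Step 8: search space = 32667 -> 16333
  Step 9: search space = 16333 -> 8166
  Step 10: search space = 8166 -> 4083
  Step 11: search space = 4083 -> 2041
  Step 12: search space = 2041 -> 1020
  Step 13: search space = 1020 -> 510
  Step 14: search space = 510 -> 255
  Step 15: search space = 255 -> 127
  Step 16: search space = 127 -> 63
  Step 17: search space = 63 -> 31
  Step 18: search space = 31 -> 15
  Step 19: search space = 15 -> 7
  Step 20: search space = 7 -> 3
  Step 21: search space = 3 -> 1
  Step 22: search space = 1 (final check)
Maximum comparisons = floor(log2(4181460)) + 1 = 21 + 1 = 22


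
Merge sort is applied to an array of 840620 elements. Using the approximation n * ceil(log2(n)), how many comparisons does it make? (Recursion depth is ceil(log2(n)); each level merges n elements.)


Merge sort divides the array into halves recursively.
Number of levels = ceil(log2(840620)) = 20
At each level, approximately n = 840620 comparisons are needed for merging.
Total comparisons ~ n * ceil(log2(n)) = 840620 * 20 = 16812400


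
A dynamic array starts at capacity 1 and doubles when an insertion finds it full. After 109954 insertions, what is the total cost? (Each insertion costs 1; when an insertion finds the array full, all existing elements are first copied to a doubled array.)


Insertion cost: 109954 (one per element)
Resizes occur just before inserting elements 2, 3, 5, 9, ...
Elements copied at each resize: 1 + 2 + 4 + 8 + 16 + 32 + 64 + 128 + 256 + 512 + 1024 + 2048 + 4096 + 8192 + 16384 + 32768 + 65536
Sum of copies = 131071 (geometric series: 2^k - 1)
Total = 109954 + 131071 = 241025


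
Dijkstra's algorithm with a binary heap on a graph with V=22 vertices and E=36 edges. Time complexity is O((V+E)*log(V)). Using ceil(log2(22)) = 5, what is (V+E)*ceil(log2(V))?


Dijkstra with a binary heap: each vertex is extracted once, each edge may relax once.
Each heap operation costs O(log V).
V + E = 22 + 36 = 58
ceil(log2(22)) = 5 (since 2^4 = 16 < 22 <= 32 = 2^5)
Total heap work = (V+E) * ceil(log2(V)) = 58 * 5 = 290


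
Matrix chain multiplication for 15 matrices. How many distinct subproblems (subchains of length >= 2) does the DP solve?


Subproblems are indexed by (i, j) where i < j.
Number of such pairs = n*(n-1)/2
= 15 * 14 / 2
= 105


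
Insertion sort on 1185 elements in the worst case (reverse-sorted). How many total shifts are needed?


In the worst case (reverse-sorted), each element shifts past all previous:
  Element 1: 1 shifts
  Element 2: 2 shifts
  Element 3: 3 shifts
  Element 4: 4 shifts
  Element 5: 5 shifts
  ...
  Element 1184: 1184 shifts
Total = 1 + 2 + ... + 1184
= 1185*(1185-1)/2 = 701520


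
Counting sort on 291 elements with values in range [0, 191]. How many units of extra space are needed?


Output array size: 291 (to store sorted result)
Count array size: 192 (one slot per possible value, range 0 to 191)
Total extra space = 291 + 192 = 483


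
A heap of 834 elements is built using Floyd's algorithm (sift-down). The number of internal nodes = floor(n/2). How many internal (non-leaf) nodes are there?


Leaf nodes occupy roughly half the array.
Sift-down is called for each internal node, starting from the last one.
Internal nodes = floor(n/2) = floor(834/2) = 417


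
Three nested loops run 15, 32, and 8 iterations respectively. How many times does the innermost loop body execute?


Loop 1 (outermost): 15 iterations
Loop 2 (middle): 32 iterations per outer
Loop 3 (innermost): 8 iterations per middle
Total = 15 * 32 * 8 = 3840


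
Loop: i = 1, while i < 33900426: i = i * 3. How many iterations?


i multiplies by 3 each step:
i = 1 -> 3 -> 9 -> 27 -> 81 -> 243 -> 729 -> 2187 -> 6561 -> 19683 -> 59049 -> 177147 -> 531441 -> 1594323 -> 4782969 -> 14348907 -> 43046721 (stop)
Iterations = ceil(log_3(33900426)) = 16


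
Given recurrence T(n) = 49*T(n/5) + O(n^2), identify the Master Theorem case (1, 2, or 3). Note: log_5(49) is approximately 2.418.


Master Theorem parameters: a=49, b=5, c=2
log_b(a) = 2.418
Compare b^c with a: 5^2 = 25 < 49, so c < log_b(a).
Comparing c=2 vs log_b(a)=2.418:
2 < 2.418 => Case 1
Result: T(n) = O(n^(log_5 49)) ~ O(n^2.418)
Master Theorem case = 1


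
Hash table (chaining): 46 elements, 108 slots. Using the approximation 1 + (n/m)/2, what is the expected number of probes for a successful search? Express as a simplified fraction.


Computing expected probes:
alpha = 46/108
= 1 + alpha/2
= 1 + 46/(2*108)
= (2*108 + 46) / (2*108)
= 262/216 = 131/108


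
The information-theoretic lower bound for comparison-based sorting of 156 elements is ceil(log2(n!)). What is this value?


A binary decision tree of height h has at most 2^h leaves and needs at least n! of them, so h >= ceil(log2(n!)).
156! is far too large to multiply out, so use Stirling's series:
  ln(n!) ~ n ln n - n + (1/2) ln(2 pi n) + 1/(12n)  (error below 1/(360 n^3), negligible here)
  ln(156) = 5.0498560
  n ln n = 156 * 5.0498560 = 787.7775
  (1/2) ln(2 pi * 156) = (1/2) ln(980.1769) = 3.4439
  1/(12*156) = 0.0005
  ln(156!) ~ 787.7775 - 156 + 3.4439 + 0.0005 = 635.2219
Convert to base 2: log2(156!) = 635.2219 / ln 2 = 635.2219 / 0.69314718 = 916.4315
ceil(916.4315) = 917


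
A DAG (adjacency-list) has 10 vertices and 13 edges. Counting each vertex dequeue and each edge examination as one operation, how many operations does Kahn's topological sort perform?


V = 10 (vertex processing)
E = 13 (edge processing)
V + E = 10 + 13 = 23


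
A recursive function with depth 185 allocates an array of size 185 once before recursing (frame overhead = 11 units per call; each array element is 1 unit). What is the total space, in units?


Array allocation: 185 units (allocated once)
Stack frames: 185 deep * 11 per frame = 2035 units
Total = 185 + 2035 = 2220


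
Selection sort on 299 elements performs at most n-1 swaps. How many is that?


Each of the 298 passes places one element in its final position.
Pass 1: swap minimum into position 0
Pass 2: swap minimum of remaining into position 1
...
Pass 298: last two elements, one swap
Maximum swaps = 299 - 1 = 298


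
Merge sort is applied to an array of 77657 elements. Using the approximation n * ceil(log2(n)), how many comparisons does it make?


Merge sort divides the array into halves recursively.
Number of levels = ceil(log2(77657)) = 17
At each level, approximately n = 77657 comparisons are needed for merging.
Total comparisons ~ n * ceil(log2(n)) = 77657 * 17 = 1320169


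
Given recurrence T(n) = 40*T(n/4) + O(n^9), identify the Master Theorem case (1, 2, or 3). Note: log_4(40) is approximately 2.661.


Master Theorem parameters: a=40, b=4, c=9
log_b(a) = 2.661
Compare b^c with a: 4^9 = 262144 > 40, so c > log_b(a).
Comparing c=9 vs log_b(a)=2.661:
9 > 2.661 => Case 3
Result: T(n) = O(n^9)
Master Theorem case = 3


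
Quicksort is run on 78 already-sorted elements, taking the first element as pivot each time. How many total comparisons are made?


Sum of comparisons per partition:
77 + 76 + ... + 1 + 0
= 78 * (78 - 1) / 2
= 78 * 77 / 2
= 3003


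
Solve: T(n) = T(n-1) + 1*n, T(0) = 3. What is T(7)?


Expanding the recurrence:
T(7) = T(6) + 1*7
       = T(5) + 1*6 + 1*7
       ...
       = T(0) + 1*(1 + 2 + ... + 7)
       = 3 + 1 * 7*8/2
       = 3 + 1 * 28
       = 3 + 28 = 31


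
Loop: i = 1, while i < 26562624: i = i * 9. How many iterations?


i multiplies by 9 each step:
i = 1 -> 9 -> 81 -> 729 -> 6561 -> 59049 -> 531441 -> 4782969 -> 43046721 (stop)
Iterations = ceil(log_9(26562624)) = 8


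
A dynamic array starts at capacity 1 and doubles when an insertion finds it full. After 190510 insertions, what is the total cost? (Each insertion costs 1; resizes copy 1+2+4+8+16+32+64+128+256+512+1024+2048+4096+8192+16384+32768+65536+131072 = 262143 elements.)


Insertion cost: 190510 (one per element)
Resizes occur just before inserting elements 2, 3, 5, 9, ...
Elements copied at each resize: 1 + 2 + 4 + 8 + 16 + 32 + 64 + 128 + 256 + 512 + 1024 + 2048 + 4096 + 8192 + 16384 + 32768 + 65536 + 131072
Sum of copies = 262143 (geometric series: 2^k - 1)
Total = 190510 + 262143 = 452653


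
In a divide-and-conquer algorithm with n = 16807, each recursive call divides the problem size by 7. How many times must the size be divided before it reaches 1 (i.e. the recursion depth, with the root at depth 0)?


Number of divisions = log_7(16807)
Sizes: 16807 -> 2401 -> 343 -> 49 -> 7 -> 1 (5 divisions)
Recursion depth = 5


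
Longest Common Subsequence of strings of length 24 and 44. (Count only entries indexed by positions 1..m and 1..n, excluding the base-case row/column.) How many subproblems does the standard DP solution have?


DP table indexed by positions in both strings.
First string: 24 positions
Second string: 44 positions
Total = 24 * 44 = 1056


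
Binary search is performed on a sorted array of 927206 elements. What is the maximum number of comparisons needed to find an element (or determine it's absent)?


Binary search halves the search space each comparison:
  Step 1: search space = 927206 -> 463603
  Step 2: search space = 463603 -> 231801
  Step 3: search space = 231801 -> 115900
  Step 4: search space = 115900 -> 57950
  Step 5: search space = 57950 -> 28975
  Step 6: search space = 28975 -> 14487
  Step 7: search space = 14487 -> 7243
  Step 8: search space = 7243 -> 3621
  Step 9: search space = 3621 -> 1810
  Step 10: search space = 1810 -> 905
  Step 11: search space = 905 -> 452
  Step 12: search space = 452 -> 226
  Step 13: search space = 226 -> 113
  Step 14: search space = 113 -> 56
  Step 15: search space = 56 -> 28
  Step 16: search space = 28 -> 14
  Step 17: search space = 14 -> 7
  Step 18: search space = 7 -> 3
  Step 19: search space = 3 -> 1
  Step 20: search space = 1 (final check)
Maximum comparisons = floor(log2(927206)) + 1 = 19 + 1 = 20


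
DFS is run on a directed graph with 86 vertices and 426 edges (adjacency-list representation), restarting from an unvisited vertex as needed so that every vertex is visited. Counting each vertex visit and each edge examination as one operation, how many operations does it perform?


A full DFS traversal processes each vertex exactly once (push/pop on stack).
Each directed edge is examined once.
V = 86, E = 426
V + E = 512


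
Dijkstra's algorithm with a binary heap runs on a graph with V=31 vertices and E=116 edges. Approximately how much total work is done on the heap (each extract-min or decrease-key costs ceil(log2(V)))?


Dijkstra with a binary heap: each vertex is extracted once, each edge may relax once.
Each heap operation costs O(log V).
V + E = 31 + 116 = 147
ceil(log2(31)) = 5 (since 2^4 = 16 < 31 <= 32 = 2^5)
Total heap work = (V+E) * ceil(log2(V)) = 147 * 5 = 735


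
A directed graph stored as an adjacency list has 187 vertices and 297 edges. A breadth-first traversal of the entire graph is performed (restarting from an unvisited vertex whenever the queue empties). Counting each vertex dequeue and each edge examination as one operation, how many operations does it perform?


A full BFS traversal dequeues each vertex once and examines each edge once.
Vertex visits: 187
Edge visits: 297
V + E = 187 + 297 = 484


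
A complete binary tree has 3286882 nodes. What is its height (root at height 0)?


In a complete binary tree, level k holds nodes 2^k .. 2^(k+1)-1 (1-indexed).
Height = floor(log2(n)) = floor(log2(3286882)) = 21
Check: 2^21 = 2097152 <= 3286882 < 4194304 = 2^22


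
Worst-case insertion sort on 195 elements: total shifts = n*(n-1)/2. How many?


Sum of shifts = 1 + 2 + 3 + ... + 194
= 195 * 194 / 2
= 37830 / 2
= 18915


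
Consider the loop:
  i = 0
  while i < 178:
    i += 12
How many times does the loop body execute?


Starting at i = 0, each iteration adds 12.
Iterations until i >= 178:
  Iteration 1: i = 0 -> i = 12
  Iteration 2: i = 12 -> i = 24
  Iteration 3: i = 24 -> i = 36
  Iteration 4: i = 36 -> i = 48
  Iteration 5: i = 48 -> i = 60
  Iteration 6: i = 60 -> i = 72
  Iteration 7: i = 72 -> i = 84
  Iteration 8: i = 84 -> i = 96
  ... continuing ...
Total iterations = ceil(178/12) = 15


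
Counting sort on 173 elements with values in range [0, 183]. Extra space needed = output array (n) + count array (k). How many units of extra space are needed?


Output array size: 173 (to store sorted result)
Count array size: 184 (one slot per possible value, range 0 to 183)
Total extra space = 173 + 184 = 357


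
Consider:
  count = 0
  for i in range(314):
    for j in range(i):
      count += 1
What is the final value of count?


For each i, the inner loop runs i times:
  i=0: inner runs 0 times
  i=1: inner runs 1 time
  i=2: inner runs 2 times
  i=3: inner runs 3 times
  i=4: inner runs 4 times
  i=5: inner runs 5 times
  i=6: inner runs 6 times
  i=7: inner runs 7 times
  ...
Total = 0 + 1 + 2 + ... + 313 = 314*(314-1)/2 = 49141


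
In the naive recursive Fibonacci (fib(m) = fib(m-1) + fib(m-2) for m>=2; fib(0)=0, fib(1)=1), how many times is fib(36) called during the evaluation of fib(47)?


Let N(m) = number of times fib(m) is called while evaluating fib(47).
N(47) = 1 (the initial call).
N(46) = 1 (only fib(47) calls it).
For 1 <= m <= 45: fib(m) is called by fib(m+1) and fib(m+2), so
  N(m) = N(m+1) + N(m+2).
fib(0) is called only by fib(2), so N(0) = N(2).
Walk down from m=47:
  N(47)=1, N(46)=1, N(45)=2, N(44)=3, N(43)=5, N(42)=8, N(41)=13, N(40)=21, N(39)=34, N(38)=55, N(37)=89, N(36)=144
N(36) = 144


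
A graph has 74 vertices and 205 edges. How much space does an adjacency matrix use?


Adjacency matrix: V x V grid of entries
Space = V^2 = 74^2 = 74 * 74 = 5476
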